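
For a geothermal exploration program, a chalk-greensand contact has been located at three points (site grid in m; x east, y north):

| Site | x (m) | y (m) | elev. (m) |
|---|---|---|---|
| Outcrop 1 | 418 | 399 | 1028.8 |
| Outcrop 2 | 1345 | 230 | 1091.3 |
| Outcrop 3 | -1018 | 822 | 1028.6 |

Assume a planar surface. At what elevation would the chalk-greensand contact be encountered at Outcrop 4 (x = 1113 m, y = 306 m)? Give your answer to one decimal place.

Let the plane be z = a·x + b·y + c.
Outcrop 2−Outcrop 1: 927a − 169b = 62.5;  Outcrop 3−Outcrop 1: −1436a + 423b = −0.2.
Solving gives a = 0.176688, b = 0.599347.
Then c = 1028.8 − a·418 − b·399 = 715.81.
At (1113, 306): z = 196.7 + 183.4 + 715.81 = 1095.9 m.

1095.9 m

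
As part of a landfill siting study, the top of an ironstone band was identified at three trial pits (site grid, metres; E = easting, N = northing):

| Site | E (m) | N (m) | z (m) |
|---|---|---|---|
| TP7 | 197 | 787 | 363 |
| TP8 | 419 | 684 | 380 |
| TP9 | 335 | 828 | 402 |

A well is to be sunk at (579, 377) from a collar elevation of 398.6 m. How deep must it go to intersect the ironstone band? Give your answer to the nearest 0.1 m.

69.4 m

Two edge vectors: TP7→TP8 = (222, -103, 17), TP7→TP9 = (138, 41, 39).
Normal n = (TP7→TP8) × (TP7→TP9) = (-4714, -6312, 23316).
So ∂z/∂E = −n_x/n_z = 0.20218 and ∂z/∂N = −n_y/n_z = 0.27072.
Intercept c from TP7: 363 − 39.83 − 213.05 = 110.12.
At (579, 377): z_contact = 117.06 + 102.06 + 110.12 = 329.24 m.
Depth below ground = 398.6 − 329.24 = 69.4 m.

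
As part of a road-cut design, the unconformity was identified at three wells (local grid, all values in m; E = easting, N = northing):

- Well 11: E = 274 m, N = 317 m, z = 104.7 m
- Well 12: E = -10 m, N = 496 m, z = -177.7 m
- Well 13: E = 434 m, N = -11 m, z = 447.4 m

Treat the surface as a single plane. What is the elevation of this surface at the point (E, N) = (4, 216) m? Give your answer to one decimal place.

55.4 m

Let the plane be z = a·E + b·N + c.
Well 12−Well 11: −284a + 179b = −282.4;  Well 13−Well 11: 160a − 328b = 342.7.
Solving gives a = 0.48493, b = −0.80827.
Then c = 104.7 − a·274 − b·317 = 228.05.
At (4, 216): z = 1.9 − 174.6 + 228.05 = 55.4 m.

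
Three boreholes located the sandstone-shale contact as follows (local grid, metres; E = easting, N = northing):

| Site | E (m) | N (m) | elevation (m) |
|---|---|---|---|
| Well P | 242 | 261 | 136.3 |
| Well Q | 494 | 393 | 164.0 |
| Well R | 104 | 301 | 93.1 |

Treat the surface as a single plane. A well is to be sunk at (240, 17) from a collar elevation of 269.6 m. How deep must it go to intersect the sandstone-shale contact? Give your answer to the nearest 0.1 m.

72.9 m

Let the plane be z = a·E + b·N + c.
Well Q−Well P: 252a + 132b = 27.7;  Well R−Well P: −138a + 40b = −43.2.
Solving gives a = 0.24068, b = −0.24964.
Then c = 136.3 − a·242 − b·261 = 143.21.
At (240, 17): z_contact = 57.76 − 4.24 + 143.21 = 196.73 m.
Depth below ground = 269.6 − 196.73 = 72.9 m.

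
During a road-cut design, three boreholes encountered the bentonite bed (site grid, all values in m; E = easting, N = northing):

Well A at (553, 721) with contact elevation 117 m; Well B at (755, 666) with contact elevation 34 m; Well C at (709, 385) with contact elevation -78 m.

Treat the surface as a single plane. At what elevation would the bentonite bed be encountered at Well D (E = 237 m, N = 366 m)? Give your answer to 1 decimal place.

50.2 m

Let the plane be z = a·E + b·N + c.
Well B−Well A: 202a − 55b = −83;  Well C−Well A: 156a − 336b = −195.
Solving gives a = −0.28947, b = 0.44596.
Then c = 117 − a·553 − b·721 = −44.46.
At (237, 366): z = −68.6 + 163.2 − 44.46 = 50.2 m.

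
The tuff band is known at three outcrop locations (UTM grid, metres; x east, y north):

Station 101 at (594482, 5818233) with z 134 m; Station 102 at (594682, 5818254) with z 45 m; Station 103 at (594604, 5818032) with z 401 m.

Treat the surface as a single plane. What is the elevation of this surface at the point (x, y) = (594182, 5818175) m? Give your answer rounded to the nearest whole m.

Let the plane be z = a·x + b·y + c.
Station 102−Station 101: 200a + 21b = −89;  Station 103−Station 101: 122a − 201b = 267.
Solving gives a = −0.28721762, b = −1.50268930.
Then c = 134 − a·594482 − b·5818233 = 8913876.20.
At (594182, 5818175): z = −170659.5 − 8742909.3 + 8913876.20 = 307.3 m.

307 m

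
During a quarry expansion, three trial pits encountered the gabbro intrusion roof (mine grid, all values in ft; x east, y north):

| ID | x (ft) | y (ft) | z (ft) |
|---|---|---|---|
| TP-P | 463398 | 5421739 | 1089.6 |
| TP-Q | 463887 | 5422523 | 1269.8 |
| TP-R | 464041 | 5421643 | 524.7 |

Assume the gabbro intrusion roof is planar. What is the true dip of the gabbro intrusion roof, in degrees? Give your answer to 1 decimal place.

46.4°

Let the plane be z = a·x + b·y + c.
TP-Q−TP-P: 489a + 784b = 180.2;  TP-R−TP-P: 643a − 96b = −564.9.
Solving gives a = −0.77230, b = 0.71155.
Gradient magnitude |∇z| = √(a² + b²) = √(0.59645 + 0.50631) = 1.05012.
True dip = arctan(1.05012) = 46.4°, dipping toward SE (azimuth ≈ 133°).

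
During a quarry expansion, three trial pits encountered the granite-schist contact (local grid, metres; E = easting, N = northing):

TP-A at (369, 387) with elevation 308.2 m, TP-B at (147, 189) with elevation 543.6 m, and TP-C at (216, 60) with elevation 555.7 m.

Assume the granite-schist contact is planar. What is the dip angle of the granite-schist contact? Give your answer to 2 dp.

Let the plane be z = a·E + b·N + c.
TP-B−TP-A: −222a − 198b = 235.4;  TP-C−TP-A: −153a − 327b = 247.5.
Solving gives a = −0.66125, b = −0.44749.
Gradient magnitude |∇z| = √(a² + b²) = √(0.43725 + 0.20025) = 0.79843.
True dip = arctan(0.79843) = 38.61°, dipping toward NE (azimuth ≈ 056°).

38.61°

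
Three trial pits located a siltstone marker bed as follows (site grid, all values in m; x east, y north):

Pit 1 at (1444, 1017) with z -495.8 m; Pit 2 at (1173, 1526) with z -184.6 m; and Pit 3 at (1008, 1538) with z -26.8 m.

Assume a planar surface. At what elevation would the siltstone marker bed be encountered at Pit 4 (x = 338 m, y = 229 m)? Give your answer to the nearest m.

470 m

Let the plane be z = a·x + b·y + c.
Pit 2−Pit 1: −271a + 509b = 311.2;  Pit 3−Pit 1: −436a + 521b = 469.
Solving gives a = −0.94863, b = 0.10633.
Then c = -495.8 − a·1444 − b·1017 = 765.89.
At (338, 229): z = −320.6 + 24.3 + 765.89 = 469.6 m.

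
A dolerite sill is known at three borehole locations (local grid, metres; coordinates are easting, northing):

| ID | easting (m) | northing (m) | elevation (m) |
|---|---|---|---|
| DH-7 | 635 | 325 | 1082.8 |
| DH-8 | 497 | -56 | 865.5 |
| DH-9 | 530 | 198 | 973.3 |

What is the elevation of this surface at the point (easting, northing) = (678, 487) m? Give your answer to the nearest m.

Two edge vectors: DH-7→DH-8 = (-138, -381, -217.3), DH-7→DH-9 = (-105, -127, -109.5).
Normal n = (DH-7→DH-8) × (DH-7→DH-9) = (14122.4, 7705.5, -22479).
So ∂z/∂easting = −n_x/n_z = 0.62825 and ∂z/∂northing = −n_y/n_z = 0.34279.
Intercept c from DH-7: 1082.8 − 398.94 − 111.41 = 572.46.
At (678, 487): z = 426.0 + 166.9 + 572.46 = 1165.3 m.

1165 m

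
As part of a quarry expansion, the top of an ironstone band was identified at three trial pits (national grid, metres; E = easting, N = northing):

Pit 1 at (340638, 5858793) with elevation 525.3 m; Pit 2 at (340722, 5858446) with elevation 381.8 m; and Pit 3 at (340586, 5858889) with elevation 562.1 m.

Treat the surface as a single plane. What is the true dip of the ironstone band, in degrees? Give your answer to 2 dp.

Let the plane be z = a·E + b·N + c.
Pit 2−Pit 1: 84a − 347b = −143.5;  Pit 3−Pit 1: −52a + 96b = 36.8.
Solving gives a = 0.10084, b = 0.43796.
Gradient magnitude |∇z| = √(a² + b²) = √(0.01017 + 0.19181) = 0.44942.
True dip = arctan(0.44942) = 24.20°, dipping toward SSW (azimuth ≈ 193°).

24.20°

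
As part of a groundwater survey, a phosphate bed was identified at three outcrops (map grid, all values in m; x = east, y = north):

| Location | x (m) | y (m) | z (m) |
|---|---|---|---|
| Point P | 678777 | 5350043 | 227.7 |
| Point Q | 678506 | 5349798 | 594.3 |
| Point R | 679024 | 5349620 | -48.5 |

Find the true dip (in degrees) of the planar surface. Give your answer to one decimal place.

Two edge vectors: Point P→Point Q = (-271, -245, 366.6), Point P→Point R = (247, -423, -276.2).
Normal n = (Point P→Point Q) × (Point P→Point R) = (222740.8, 15700, 175148).
So ∂z/∂x = −n_x/n_z = −1.27173 and ∂z/∂y = −n_y/n_z = −0.08964.
Gradient magnitude |∇z| = √(a² + b²) = √(1.61729 + 0.00804) = 1.27488.
True dip = arctan(1.27488) = 51.9°, dipping toward E (azimuth ≈ 086°).

51.9°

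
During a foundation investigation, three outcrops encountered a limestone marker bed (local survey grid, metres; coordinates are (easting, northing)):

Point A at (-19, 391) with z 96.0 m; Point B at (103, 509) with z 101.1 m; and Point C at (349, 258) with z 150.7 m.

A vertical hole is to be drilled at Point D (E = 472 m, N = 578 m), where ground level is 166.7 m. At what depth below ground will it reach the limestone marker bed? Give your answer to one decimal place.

27.0 m

Let the plane be z = a·E + b·N + c.
Point B−Point A: 122a + 118b = 5.1;  Point C−Point A: 368a − 133b = 54.7.
Solving gives a = 0.11958, b = −0.08041.
Then c = 96 − a·-19 − b·391 = 129.71.
At (472, 578): z_contact = 56.44 − 46.48 + 129.71 = 139.68 m.
Depth below ground = 166.7 − 139.68 = 27.0 m.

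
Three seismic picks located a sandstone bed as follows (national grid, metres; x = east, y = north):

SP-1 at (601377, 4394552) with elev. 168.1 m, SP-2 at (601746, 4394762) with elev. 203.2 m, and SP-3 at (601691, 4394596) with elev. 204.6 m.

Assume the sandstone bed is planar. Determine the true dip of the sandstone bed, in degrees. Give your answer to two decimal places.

Let the plane be z = a·x + b·y + c.
SP-2−SP-1: 369a + 210b = 35.1;  SP-3−SP-1: 314a + 44b = 36.5.
Solving gives a = 0.12314, b = −0.04923.
Gradient magnitude |∇z| = √(a² + b²) = √(0.01516 + 0.00242) = 0.13262.
True dip = arctan(0.13262) = 7.55°, dipping toward WNW (azimuth ≈ 292°).

7.55°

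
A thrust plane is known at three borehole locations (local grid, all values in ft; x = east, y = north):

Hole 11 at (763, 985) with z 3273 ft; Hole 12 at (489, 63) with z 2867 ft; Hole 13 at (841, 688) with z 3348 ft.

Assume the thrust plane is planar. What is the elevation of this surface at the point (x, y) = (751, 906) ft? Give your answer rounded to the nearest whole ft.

3252 ft

Let the plane be z = a·x + b·y + c.
Hole 12−Hole 11: −274a − 922b = −406;  Hole 13−Hole 11: 78a − 297b = 75.
Solving gives a = 1.23770, b = 0.07253.
Then c = 3273 − a·763 − b·985 = 2257.20.
At (751, 906): z = 929.5 + 65.7 + 2257.20 = 3252.4 ft.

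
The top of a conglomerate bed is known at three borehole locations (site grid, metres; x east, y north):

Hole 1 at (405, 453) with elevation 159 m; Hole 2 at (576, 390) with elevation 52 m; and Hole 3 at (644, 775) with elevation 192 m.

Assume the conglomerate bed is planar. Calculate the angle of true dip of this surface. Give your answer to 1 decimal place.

Two edge vectors: Hole 1→Hole 2 = (171, -63, -107), Hole 1→Hole 3 = (239, 322, 33).
Normal n = (Hole 1→Hole 2) × (Hole 1→Hole 3) = (32375, -31216, 70119).
So ∂z/∂x = −n_x/n_z = −0.46172 and ∂z/∂y = −n_y/n_z = 0.44519.
Gradient magnitude |∇z| = √(a² + b²) = √(0.21318 + 0.19819) = 0.64138.
True dip = arctan(0.64138) = 32.7°, dipping toward SE (azimuth ≈ 134°).

32.7°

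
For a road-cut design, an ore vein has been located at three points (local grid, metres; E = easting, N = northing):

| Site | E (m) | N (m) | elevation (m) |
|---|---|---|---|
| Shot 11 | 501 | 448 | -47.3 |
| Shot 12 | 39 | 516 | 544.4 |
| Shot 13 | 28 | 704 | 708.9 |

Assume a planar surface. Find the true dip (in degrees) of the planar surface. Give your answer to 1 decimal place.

Two edge vectors: Shot 11→Shot 12 = (-462, 68, 591.7), Shot 11→Shot 13 = (-473, 256, 756.2).
Normal n = (Shot 11→Shot 12) × (Shot 11→Shot 13) = (-100053.6, 69490.3, -86108).
So ∂z/∂E = −n_x/n_z = −1.16195 and ∂z/∂N = −n_y/n_z = 0.80701.
Gradient magnitude |∇z| = √(a² + b²) = √(1.35014 + 0.65127) = 1.41471.
True dip = arctan(1.41471) = 54.7°, dipping toward SE (azimuth ≈ 125°).

54.7°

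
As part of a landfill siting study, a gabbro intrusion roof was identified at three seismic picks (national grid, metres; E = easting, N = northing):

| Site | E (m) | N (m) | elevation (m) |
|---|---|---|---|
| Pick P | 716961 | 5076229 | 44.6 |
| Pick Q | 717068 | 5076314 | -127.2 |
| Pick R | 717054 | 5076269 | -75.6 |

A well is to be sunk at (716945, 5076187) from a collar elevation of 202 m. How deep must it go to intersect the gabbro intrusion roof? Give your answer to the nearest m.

107 m

Two edge vectors: Pick P→Pick Q = (107, 85, -171.8), Pick P→Pick R = (93, 40, -120.2).
Normal n = (Pick P→Pick Q) × (Pick P→Pick R) = (-3345, -3116, -3625).
So ∂z/∂E = −n_x/n_z = −0.92275862 and ∂z/∂N = −n_y/n_z = −0.85958621.
Intercept c from Pick P: 44.6 + 661581.94 + 4363456.43 = 5025082.97.
At (716945, 5076187): z_contact = −661567.2 − 4363420.3 + 5025082.97 = 95.5 m.
Depth below ground = 202 − 95.5 = 107 m.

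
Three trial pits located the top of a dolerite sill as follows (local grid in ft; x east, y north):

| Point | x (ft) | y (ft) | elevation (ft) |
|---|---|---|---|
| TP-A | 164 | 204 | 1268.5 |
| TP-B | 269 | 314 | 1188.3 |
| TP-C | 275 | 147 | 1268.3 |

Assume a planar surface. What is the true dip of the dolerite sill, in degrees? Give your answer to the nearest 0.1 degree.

Let the plane be z = a·x + b·y + c.
TP-B−TP-A: 105a + 110b = −80.2;  TP-C−TP-A: 111a − 57b = −0.2.
Solving gives a = −0.25245, b = −0.48811.
Gradient magnitude |∇z| = √(a² + b²) = √(0.06373 + 0.23825) = 0.54953.
True dip = arctan(0.54953) = 28.8°, dipping toward NNE (azimuth ≈ 027°).

28.8°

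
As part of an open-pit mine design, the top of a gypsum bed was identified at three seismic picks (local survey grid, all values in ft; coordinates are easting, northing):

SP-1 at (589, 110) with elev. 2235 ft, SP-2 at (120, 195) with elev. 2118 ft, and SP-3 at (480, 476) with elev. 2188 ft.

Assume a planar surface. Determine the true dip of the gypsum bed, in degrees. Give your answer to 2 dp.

Let the plane be z = a·easting + b·northing + c.
SP-2−SP-1: −469a + 85b = −117;  SP-3−SP-1: −109a + 366b = −47.
Solving gives a = 0.23910, b = −0.05721.
Gradient magnitude |∇z| = √(a² + b²) = √(0.05717 + 0.00327) = 0.24585.
True dip = arctan(0.24585) = 13.81°, dipping toward WNW (azimuth ≈ 283°).

13.81°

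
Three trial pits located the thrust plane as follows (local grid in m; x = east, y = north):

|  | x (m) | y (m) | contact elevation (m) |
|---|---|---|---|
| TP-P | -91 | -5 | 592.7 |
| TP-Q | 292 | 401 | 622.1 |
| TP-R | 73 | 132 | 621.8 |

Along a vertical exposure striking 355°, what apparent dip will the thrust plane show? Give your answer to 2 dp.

Two edge vectors: TP-P→TP-Q = (383, 406, 29.4), TP-P→TP-R = (164, 137, 29.1).
Normal n = (TP-P→TP-Q) × (TP-P→TP-R) = (7786.8, -6323.7, -14113).
So ∂z/∂x = −n_x/n_z = 0.55175 and ∂z/∂y = −n_y/n_z = −0.44808.
Unit vector along 355° is (sin 355°, cos 355°) = (-0.0872, 0.9962).
Slope in that direction = a·(-0.0872) + b·(0.9962) = −0.49446.
Apparent dip = arctan|0.49446| = 26.31° (true dip is 35.4°, so apparent ≤ true as expected).

26.31°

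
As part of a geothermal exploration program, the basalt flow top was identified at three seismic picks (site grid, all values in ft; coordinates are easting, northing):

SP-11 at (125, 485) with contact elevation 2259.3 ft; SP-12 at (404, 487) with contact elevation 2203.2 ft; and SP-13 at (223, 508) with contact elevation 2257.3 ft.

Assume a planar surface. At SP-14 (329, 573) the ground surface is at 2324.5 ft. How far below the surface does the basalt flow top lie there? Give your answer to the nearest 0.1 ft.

Let the plane be z = a·easting + b·northing + c.
SP-12−SP-11: 279a + 2b = −56.1;  SP-13−SP-11: 98a + 23b = −2.
Solving gives a = −0.20677, b = 0.79405.
Then c = 2259.3 − a·125 − b·485 = 1900.03.
At (329, 573): z_contact = −68.03 + 454.99 + 1900.03 = 2287.00 ft.
Depth below ground = 2324.5 − 2287.00 = 37.5 ft.

37.5 ft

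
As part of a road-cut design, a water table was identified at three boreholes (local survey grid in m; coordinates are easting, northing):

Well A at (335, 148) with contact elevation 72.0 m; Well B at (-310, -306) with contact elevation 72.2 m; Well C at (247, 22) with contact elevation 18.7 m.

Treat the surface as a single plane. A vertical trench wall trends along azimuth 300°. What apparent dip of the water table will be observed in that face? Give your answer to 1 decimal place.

Two edge vectors: Well A→Well B = (-645, -454, 0.2), Well A→Well C = (-88, -126, -53.3).
Normal n = (Well A→Well B) × (Well A→Well C) = (24223.4, -34396.1, 41318).
So ∂z/∂easting = −n_x/n_z = −0.58627 and ∂z/∂northing = −n_y/n_z = 0.83247.
Unit vector along 300° is (sin 300°, cos 300°) = (-0.8660, 0.5000).
Slope in that direction = a·(-0.8660) + b·(0.5000) = 0.92396.
Apparent dip = arctan|0.92396| = 42.7° (true dip is 45.5°, so apparent ≤ true as expected).

42.7°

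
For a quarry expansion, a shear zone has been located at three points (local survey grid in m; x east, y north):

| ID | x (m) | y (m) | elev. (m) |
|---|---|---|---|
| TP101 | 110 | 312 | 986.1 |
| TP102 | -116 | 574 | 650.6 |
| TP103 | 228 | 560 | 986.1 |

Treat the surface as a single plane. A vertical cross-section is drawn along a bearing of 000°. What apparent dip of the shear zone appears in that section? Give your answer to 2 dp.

24.48°

Let the plane be z = a·x + b·y + c.
TP102−TP101: −226a + 262b = −335.5;  TP103−TP101: 118a + 248b = 0.
Solving gives a = 0.95676, b = −0.45523.
Unit vector along 000° is (sin 0°, cos 0°) = (0.0000, 1.0000).
Slope in that direction = a·(0.0000) + b·(1.0000) = −0.45523.
Apparent dip = arctan|0.45523| = 24.48° (true dip is 46.7°, so apparent ≤ true as expected).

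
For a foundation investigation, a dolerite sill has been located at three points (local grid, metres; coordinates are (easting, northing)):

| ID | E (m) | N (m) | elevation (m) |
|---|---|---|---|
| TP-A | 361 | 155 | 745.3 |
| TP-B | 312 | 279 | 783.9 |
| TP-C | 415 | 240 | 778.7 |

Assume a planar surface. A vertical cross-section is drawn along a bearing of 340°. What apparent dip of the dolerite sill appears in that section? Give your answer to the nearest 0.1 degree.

Let the plane be z = a·E + b·N + c.
TP-B−TP-A: −49a + 124b = 38.6;  TP-C−TP-A: 54a + 85b = 33.4.
Solving gives a = 0.07924, b = 0.34260.
Unit vector along 340° is (sin 340°, cos 340°) = (-0.3420, 0.9397).
Slope in that direction = a·(-0.3420) + b·(0.9397) = 0.29484.
Apparent dip = arctan|0.29484| = 16.4° (true dip is 19.4°, so apparent ≤ true as expected).

16.4°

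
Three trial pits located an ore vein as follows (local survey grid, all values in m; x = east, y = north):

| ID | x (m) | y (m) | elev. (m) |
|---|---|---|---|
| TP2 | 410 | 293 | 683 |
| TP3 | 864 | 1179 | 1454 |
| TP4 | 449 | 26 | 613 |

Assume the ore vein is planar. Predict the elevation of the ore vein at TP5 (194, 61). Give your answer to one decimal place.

Let the plane be z = a·x + b·y + c.
TP3−TP2: 454a + 886b = 771;  TP4−TP2: 39a − 267b = −70.
Solving gives a = 0.923382, b = 0.397048.
Then c = 683 − a·410 − b·293 = 188.08.
At (194, 61): z = 179.1 + 24.2 + 188.08 = 391.4 m.

391.4 m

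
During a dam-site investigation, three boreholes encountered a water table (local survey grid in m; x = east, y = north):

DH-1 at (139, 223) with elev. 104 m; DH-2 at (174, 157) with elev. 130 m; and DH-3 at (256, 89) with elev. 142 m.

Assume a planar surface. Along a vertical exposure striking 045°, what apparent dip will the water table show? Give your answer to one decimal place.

32.1°

Let the plane be z = a·x + b·y + c.
DH-2−DH-1: 35a − 66b = 26;  DH-3−DH-1: 117a − 134b = 38.
Solving gives a = −0.32190, b = −0.56464.
Unit vector along 045° is (sin 45°, cos 45°) = (0.7071, 0.7071).
Slope in that direction = a·(0.7071) + b·(0.7071) = −0.62688.
Apparent dip = arctan|0.62688| = 32.1° (true dip is 33.0°, so apparent ≤ true as expected).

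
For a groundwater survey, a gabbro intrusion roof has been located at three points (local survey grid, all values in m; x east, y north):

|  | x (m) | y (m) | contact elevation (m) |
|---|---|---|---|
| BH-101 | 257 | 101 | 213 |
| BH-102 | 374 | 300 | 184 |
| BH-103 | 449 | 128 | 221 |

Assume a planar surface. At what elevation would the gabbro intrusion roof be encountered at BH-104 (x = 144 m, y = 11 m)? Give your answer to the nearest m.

Two edge vectors: BH-101→BH-102 = (117, 199, -29), BH-101→BH-103 = (192, 27, 8).
Normal n = (BH-101→BH-102) × (BH-101→BH-103) = (2375, -6504, -35049).
So ∂z/∂x = −n_x/n_z = 0.06776 and ∂z/∂y = −n_y/n_z = −0.18557.
Intercept c from BH-101: 213 − 17.41 + 18.74 = 214.33.
At (144, 11): z = 9.8 − 2.0 + 214.33 = 222.0 m.

222 m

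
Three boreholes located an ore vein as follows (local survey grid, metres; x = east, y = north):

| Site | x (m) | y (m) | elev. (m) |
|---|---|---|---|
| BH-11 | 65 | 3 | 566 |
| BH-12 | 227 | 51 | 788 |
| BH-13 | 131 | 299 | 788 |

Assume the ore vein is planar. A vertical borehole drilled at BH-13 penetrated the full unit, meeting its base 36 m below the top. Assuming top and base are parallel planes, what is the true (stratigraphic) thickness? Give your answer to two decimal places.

Let the plane be z = a·x + b·y + c.
BH-12−BH-11: 162a + 48b = 222;  BH-13−BH-11: 66a + 296b = 222.
Solving gives a = 1.22937, b = 0.47588.
|∇z| = √(a²+b²) = 1.31826, so dip δ = arctan(1.31826) = 52.82°.
True thickness = vertical thickness × cos δ = 36 × cos 52.82° = 21.76 m.

21.76 m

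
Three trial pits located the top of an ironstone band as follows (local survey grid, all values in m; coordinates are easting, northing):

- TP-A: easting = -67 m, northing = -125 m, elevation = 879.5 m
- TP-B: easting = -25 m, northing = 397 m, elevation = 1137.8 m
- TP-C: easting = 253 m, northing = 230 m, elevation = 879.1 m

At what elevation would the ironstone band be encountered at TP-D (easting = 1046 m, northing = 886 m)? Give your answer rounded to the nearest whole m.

757 m

Two edge vectors: TP-A→TP-B = (42, 522, 258.3), TP-A→TP-C = (320, 355, -0.4).
Normal n = (TP-A→TP-B) × (TP-A→TP-C) = (-91905.3, 82672.8, -152130).
So ∂z/∂easting = −n_x/n_z = −0.60412 and ∂z/∂northing = −n_y/n_z = 0.54344.
Intercept c from TP-A: 879.5 − 40.48 + 67.93 = 906.95.
At (1046, 886): z = −631.9 + 481.5 + 906.95 = 756.5 m.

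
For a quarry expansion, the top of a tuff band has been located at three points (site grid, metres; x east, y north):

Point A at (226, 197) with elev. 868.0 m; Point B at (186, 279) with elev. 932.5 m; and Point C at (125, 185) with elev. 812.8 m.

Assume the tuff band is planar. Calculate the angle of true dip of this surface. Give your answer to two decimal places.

Two edge vectors: Point A→Point B = (-40, 82, 64.5), Point A→Point C = (-101, -12, -55.2).
Normal n = (Point A→Point B) × (Point A→Point C) = (-3752.4, -8722.5, 8762).
So ∂z/∂x = −n_x/n_z = 0.42826 and ∂z/∂y = −n_y/n_z = 0.99549.
Gradient magnitude |∇z| = √(a² + b²) = √(0.18341 + 0.99100) = 1.08370.
True dip = arctan(1.08370) = 47.30°, dipping toward SSW (azimuth ≈ 203°).

47.30°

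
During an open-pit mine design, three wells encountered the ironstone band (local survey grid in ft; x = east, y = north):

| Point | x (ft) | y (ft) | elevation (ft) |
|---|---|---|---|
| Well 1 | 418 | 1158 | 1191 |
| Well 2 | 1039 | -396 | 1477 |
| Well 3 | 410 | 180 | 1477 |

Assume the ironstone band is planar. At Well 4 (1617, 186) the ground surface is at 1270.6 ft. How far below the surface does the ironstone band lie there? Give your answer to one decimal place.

116.2 ft

Let the plane be z = a·x + b·y + c.
Well 2−Well 1: 621a − 1554b = 286;  Well 3−Well 1: −8a − 978b = 286.
Solving gives a = −0.265802, b = −0.290259.
Then c = 1191 − a·418 − b·1158 = 1638.23.
At (1617, 186): z_contact = −429.80 − 53.99 + 1638.23 = 1154.44 ft.
Depth below ground = 1270.6 − 1154.44 = 116.2 ft.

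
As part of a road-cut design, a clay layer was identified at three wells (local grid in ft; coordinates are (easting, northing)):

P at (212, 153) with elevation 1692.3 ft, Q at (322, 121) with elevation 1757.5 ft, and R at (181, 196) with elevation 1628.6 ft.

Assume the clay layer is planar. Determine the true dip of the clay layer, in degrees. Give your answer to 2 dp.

Let the plane be z = a·E + b·N + c.
Q−P: 110a − 32b = 65.2;  R−P: −31a + 43b = −63.7.
Solving gives a = 0.20471, b = −1.33381.
Gradient magnitude |∇z| = √(a² + b²) = √(0.04191 + 1.77906) = 1.34943.
True dip = arctan(1.34943) = 53.46°, dipping toward N (azimuth ≈ 351°).

53.46°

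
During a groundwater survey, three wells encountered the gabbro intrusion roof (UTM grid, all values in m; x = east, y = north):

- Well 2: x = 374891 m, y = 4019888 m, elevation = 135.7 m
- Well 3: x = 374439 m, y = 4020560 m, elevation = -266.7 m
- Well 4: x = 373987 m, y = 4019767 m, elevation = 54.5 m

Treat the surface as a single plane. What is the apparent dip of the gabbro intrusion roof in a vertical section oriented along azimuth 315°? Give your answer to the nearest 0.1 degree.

Let the plane be z = a·x + b·y + c.
Well 3−Well 2: −452a + 672b = −402.4;  Well 4−Well 2: −904a − 121b = −81.2.
Solving gives a = 0.15593, b = −0.49392.
Unit vector along 315° is (sin 315°, cos 315°) = (-0.7071, 0.7071).
Slope in that direction = a·(-0.7071) + b·(0.7071) = −0.45952.
Apparent dip = arctan|0.45952| = 24.7° (true dip is 27.4°, so apparent ≤ true as expected).

24.7°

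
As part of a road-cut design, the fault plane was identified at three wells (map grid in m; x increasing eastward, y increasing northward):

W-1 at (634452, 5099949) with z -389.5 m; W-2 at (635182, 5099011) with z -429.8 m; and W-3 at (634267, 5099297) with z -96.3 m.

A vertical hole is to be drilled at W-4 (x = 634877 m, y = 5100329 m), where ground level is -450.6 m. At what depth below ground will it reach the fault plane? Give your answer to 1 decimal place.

256.9 m

Let the plane be z = a·x + b·y + c.
W-2−W-1: 730a − 938b = −40.3;  W-3−W-1: −185a − 652b = 293.2.
Solving gives a = −0.463898135, b = −0.318065713.
Then c = -389.5 − a·634452 − b·5099949 = 1916050.52.
At (634877, 5100329): z_contact = −294518.26 − 1622239.78 + 1916050.52 = -707.52 m.
Depth below ground = -450.6 − (-707.52) = 256.9 m.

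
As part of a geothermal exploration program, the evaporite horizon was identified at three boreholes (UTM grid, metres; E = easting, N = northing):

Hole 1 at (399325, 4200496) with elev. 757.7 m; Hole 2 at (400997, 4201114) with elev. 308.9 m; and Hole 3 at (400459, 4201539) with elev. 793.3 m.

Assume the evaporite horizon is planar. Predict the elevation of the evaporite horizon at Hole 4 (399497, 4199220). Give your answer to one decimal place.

Two edge vectors: Hole 1→Hole 2 = (1672, 618, -448.8), Hole 1→Hole 3 = (1134, 1043, 35.6).
Normal n = (Hole 1→Hole 2) × (Hole 1→Hole 3) = (490099.2, -568462.4, 1043084).
So ∂z/∂E = −n_x/n_z = −0.469855927 and ∂z/∂N = −n_y/n_z = 0.544982379.
Intercept c from Hole 1: 757.7 + 187625.22 − 2289196.30 = −2100813.39.
At (399497, 4199220): z = −187706.0 + 2288500.9 − 2100813.39 = -18.5 m.

-18.5 m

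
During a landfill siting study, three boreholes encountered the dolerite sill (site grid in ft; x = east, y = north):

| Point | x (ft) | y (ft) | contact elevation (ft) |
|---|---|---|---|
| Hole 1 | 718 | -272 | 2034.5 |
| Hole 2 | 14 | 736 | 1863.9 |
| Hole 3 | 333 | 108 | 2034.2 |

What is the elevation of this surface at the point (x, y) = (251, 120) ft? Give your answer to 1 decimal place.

Let the plane be z = a·x + b·y + c.
Hole 2−Hole 1: −704a + 1008b = −170.6;  Hole 3−Hole 1: −385a + 380b = −0.3.
Solving gives a = −0.53522, b = −0.54305.
Then c = 2034.5 − a·718 − b·-272 = 2271.08.
At (251, 120): z = −134.3 − 65.2 + 2271.08 = 2071.6 ft.

2071.6 ft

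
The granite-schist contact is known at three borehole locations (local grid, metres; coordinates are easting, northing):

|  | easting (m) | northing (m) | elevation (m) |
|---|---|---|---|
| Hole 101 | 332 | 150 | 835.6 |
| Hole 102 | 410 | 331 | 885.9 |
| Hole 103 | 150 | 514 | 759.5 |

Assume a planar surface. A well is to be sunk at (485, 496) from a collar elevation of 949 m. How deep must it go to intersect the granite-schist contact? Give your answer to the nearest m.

Let the plane be z = a·easting + b·northing + c.
Hole 102−Hole 101: 78a + 181b = 50.3;  Hole 103−Hole 101: −182a + 364b = −76.1.
Solving gives a = 0.52309, b = 0.05248.
Then c = 835.6 − a·332 − b·150 = 654.06.
At (485, 496): z_contact = 253.7 + 26.0 + 654.06 = 933.8 m.
Depth below ground = 949 − 933.8 = 15 m.

15 m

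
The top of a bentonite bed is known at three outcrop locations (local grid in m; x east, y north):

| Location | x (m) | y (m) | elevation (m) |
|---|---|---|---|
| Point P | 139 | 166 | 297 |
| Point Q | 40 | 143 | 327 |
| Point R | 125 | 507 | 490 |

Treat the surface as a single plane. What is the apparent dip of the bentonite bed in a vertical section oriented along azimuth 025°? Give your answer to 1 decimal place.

17.5°

Two edge vectors: Point P→Point Q = (-99, -23, 30), Point P→Point R = (-14, 341, 193).
Normal n = (Point P→Point Q) × (Point P→Point R) = (-14669, 18687, -34081).
So ∂z/∂x = −n_x/n_z = −0.43042 and ∂z/∂y = −n_y/n_z = 0.54831.
Unit vector along 025° is (sin 25°, cos 25°) = (0.4226, 0.9063).
Slope in that direction = a·(0.4226) + b·(0.9063) = 0.31504.
Apparent dip = arctan|0.31504| = 17.5° (true dip is 34.9°, so apparent ≤ true as expected).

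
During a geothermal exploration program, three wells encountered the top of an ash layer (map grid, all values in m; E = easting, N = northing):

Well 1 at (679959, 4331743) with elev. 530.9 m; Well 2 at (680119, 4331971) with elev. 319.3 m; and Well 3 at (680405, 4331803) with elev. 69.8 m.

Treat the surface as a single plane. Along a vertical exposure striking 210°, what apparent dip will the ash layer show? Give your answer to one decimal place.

34.8°

Let the plane be z = a·E + b·N + c.
Well 2−Well 1: 160a + 228b = −211.6;  Well 3−Well 1: 446a + 60b = −461.1.
Solving gives a = −1.00377, b = −0.22367.
Unit vector along 210° is (sin 210°, cos 210°) = (-0.5000, -0.8660).
Slope in that direction = a·(-0.5000) + b·(-0.8660) = 0.69559.
Apparent dip = arctan|0.69559| = 34.8° (true dip is 45.8°, so apparent ≤ true as expected).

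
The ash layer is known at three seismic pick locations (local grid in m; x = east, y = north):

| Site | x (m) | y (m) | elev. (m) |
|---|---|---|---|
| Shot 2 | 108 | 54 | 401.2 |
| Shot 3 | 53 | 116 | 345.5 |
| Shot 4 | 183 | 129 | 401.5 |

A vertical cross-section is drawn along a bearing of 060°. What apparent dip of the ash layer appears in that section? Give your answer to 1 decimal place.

Let the plane be z = a·x + b·y + c.
Shot 3−Shot 2: −55a + 62b = −55.7;  Shot 4−Shot 2: 75a + 75b = 0.3.
Solving gives a = 0.47819, b = −0.47419.
Unit vector along 060° is (sin 60°, cos 60°) = (0.8660, 0.5000).
Slope in that direction = a·(0.8660) + b·(0.5000) = 0.17703.
Apparent dip = arctan|0.17703| = 10.0° (true dip is 34.0°, so apparent ≤ true as expected).

10.0°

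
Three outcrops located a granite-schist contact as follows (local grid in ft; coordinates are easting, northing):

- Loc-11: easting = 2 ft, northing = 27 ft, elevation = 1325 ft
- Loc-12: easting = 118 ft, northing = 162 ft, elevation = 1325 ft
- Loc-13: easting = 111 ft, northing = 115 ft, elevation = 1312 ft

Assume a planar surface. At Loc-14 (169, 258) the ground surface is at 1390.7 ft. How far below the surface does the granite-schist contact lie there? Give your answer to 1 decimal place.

53.4 ft

Two edge vectors: Loc-11→Loc-12 = (116, 135, 0), Loc-11→Loc-13 = (109, 88, -13).
Normal n = (Loc-11→Loc-12) × (Loc-11→Loc-13) = (-1755, 1508, -4507).
So ∂z/∂easting = −n_x/n_z = −0.38939 and ∂z/∂northing = −n_y/n_z = 0.33459.
Intercept c from Loc-11: 1325 + 0.78 − 9.03 = 1316.74.
At (169, 258): z_contact = −65.81 + 86.32 + 1316.74 = 1337.26 ft.
Depth below ground = 1390.7 − 1337.26 = 53.4 ft.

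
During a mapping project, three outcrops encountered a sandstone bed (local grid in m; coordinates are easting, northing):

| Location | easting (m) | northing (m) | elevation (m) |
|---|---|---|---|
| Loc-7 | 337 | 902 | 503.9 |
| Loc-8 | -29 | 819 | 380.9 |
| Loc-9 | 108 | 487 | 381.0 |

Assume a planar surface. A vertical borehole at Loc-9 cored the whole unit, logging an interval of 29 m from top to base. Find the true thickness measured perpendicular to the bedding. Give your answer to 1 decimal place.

Two edge vectors: Loc-7→Loc-8 = (-366, -83, -123), Loc-7→Loc-9 = (-229, -415, -122.9).
Normal n = (Loc-7→Loc-8) × (Loc-7→Loc-9) = (-40844.3, -16814.4, 132883).
So ∂z/∂easting = −n_x/n_z = 0.30737 and ∂z/∂northing = −n_y/n_z = 0.12654.
|∇z| = √(a²+b²) = 0.33240, so dip δ = arctan(0.33240) = 18.39°.
True thickness = vertical thickness × cos δ = 29 × cos 18.39° = 27.5 m.

27.5 m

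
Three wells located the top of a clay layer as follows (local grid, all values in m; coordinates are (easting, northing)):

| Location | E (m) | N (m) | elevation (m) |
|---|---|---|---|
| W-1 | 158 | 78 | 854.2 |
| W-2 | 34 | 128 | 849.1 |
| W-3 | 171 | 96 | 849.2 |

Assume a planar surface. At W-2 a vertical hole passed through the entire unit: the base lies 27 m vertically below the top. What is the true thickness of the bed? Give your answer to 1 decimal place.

26.2 m

Two edge vectors: W-1→W-2 = (-124, 50, -5.1), W-1→W-3 = (13, 18, -5).
Normal n = (W-1→W-2) × (W-1→W-3) = (-158.2, -686.3, -2882).
So ∂z/∂E = −n_x/n_z = −0.05489 and ∂z/∂N = −n_y/n_z = −0.23813.
|∇z| = √(a²+b²) = 0.24438, so dip δ = arctan(0.24438) = 13.73°.
True thickness = vertical thickness × cos δ = 27 × cos 13.73° = 26.2 m.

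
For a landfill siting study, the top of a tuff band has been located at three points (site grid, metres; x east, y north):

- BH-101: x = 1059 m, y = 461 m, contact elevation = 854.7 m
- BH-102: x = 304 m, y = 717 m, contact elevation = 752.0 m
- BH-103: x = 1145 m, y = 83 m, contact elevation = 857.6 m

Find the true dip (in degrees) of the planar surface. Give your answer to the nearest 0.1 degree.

8.3°

Let the plane be z = a·x + b·y + c.
BH-102−BH-101: −755a + 256b = −102.7;  BH-103−BH-101: 86a − 378b = 2.9.
Solving gives a = 0.14458, b = 0.02522.
Gradient magnitude |∇z| = √(a² + b²) = √(0.02090 + 0.00064) = 0.14676.
True dip = arctan(0.14676) = 8.3°, dipping toward W (azimuth ≈ 260°).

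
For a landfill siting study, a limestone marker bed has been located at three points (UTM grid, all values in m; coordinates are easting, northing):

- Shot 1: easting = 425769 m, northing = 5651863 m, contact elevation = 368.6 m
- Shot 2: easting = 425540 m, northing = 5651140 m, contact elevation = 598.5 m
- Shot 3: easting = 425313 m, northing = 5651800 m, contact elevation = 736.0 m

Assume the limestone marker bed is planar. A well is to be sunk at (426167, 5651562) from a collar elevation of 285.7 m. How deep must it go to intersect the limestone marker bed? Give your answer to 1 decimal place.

214.4 m

Let the plane be z = a·easting + b·northing + c.
Shot 2−Shot 1: −229a − 723b = 229.9;  Shot 3−Shot 1: −456a − 63b = 367.4.
Solving gives a = −0.796630411, b = −0.065659247.
Then c = 368.6 − a·425769 − b·5651863 = 710646.20.
At (426167, 5651562): z_contact = −339497.59 − 371077.31 + 710646.20 = 71.30 m.
Depth below ground = 285.7 − 71.30 = 214.4 m.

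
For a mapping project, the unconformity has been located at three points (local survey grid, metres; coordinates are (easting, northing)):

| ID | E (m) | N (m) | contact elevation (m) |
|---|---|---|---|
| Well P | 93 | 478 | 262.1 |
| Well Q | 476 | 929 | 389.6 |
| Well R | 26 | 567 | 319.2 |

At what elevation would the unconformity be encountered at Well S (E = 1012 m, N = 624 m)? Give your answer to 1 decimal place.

125.3 m

Let the plane be z = a·E + b·N + c.
Well Q−Well P: 383a + 451b = 127.5;  Well R−Well P: −67a + 89b = 57.1.
Solving gives a = −0.224008, b = 0.472938.
Then c = 262.1 − a·93 − b·478 = 56.87.
At (1012, 624): z = −226.7 + 295.1 + 56.87 = 125.3 m.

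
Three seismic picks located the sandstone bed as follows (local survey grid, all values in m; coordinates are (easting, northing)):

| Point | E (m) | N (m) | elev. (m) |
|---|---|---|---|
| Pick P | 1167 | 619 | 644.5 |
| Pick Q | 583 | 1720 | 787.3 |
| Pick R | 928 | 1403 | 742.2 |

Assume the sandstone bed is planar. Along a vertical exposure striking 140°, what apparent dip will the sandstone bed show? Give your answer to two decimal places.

5.98°

Let the plane be z = a·E + b·N + c.
Pick Q−Pick P: −584a + 1101b = 142.8;  Pick R−Pick P: −239a + 784b = 97.7.
Solving gives a = −0.02253, b = 0.11775.
Unit vector along 140° is (sin 140°, cos 140°) = (0.6428, -0.7660).
Slope in that direction = a·(0.6428) + b·(-0.7660) = −0.10468.
Apparent dip = arctan|0.10468| = 5.98° (true dip is 6.8°, so apparent ≤ true as expected).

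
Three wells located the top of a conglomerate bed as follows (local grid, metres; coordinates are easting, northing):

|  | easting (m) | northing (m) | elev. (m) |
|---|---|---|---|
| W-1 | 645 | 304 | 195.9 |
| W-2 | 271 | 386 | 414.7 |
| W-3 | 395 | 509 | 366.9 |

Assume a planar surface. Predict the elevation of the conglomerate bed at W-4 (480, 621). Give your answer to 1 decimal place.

Two edge vectors: W-1→W-2 = (-374, 82, 218.8), W-1→W-3 = (-250, 205, 171).
Normal n = (W-1→W-2) × (W-1→W-3) = (-30832, 9254, -56170).
So ∂z/∂easting = −n_x/n_z = −0.54891 and ∂z/∂northing = −n_y/n_z = 0.16475.
Intercept c from W-1: 195.9 + 354.04 − 50.08 = 499.86.
At (480, 621): z = −263.5 + 102.3 + 499.86 = 338.7 m.

338.7 m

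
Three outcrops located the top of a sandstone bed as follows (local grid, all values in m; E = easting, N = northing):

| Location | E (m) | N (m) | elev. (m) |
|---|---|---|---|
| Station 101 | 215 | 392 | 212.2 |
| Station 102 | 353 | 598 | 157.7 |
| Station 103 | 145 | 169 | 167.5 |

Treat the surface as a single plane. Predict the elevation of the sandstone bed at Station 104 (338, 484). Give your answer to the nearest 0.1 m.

107.7 m

Two edge vectors: Station 101→Station 102 = (138, 206, -54.5), Station 101→Station 103 = (-70, -223, -44.7).
Normal n = (Station 101→Station 102) × (Station 101→Station 103) = (-21361.7, 9983.6, -16354).
So ∂z/∂E = −n_x/n_z = −1.30621 and ∂z/∂N = −n_y/n_z = 0.61047.
Intercept c from Station 101: 212.2 + 280.83 − 239.30 = 253.73.
At (338, 484): z = −441.5 + 295.5 + 253.73 = 107.7 m.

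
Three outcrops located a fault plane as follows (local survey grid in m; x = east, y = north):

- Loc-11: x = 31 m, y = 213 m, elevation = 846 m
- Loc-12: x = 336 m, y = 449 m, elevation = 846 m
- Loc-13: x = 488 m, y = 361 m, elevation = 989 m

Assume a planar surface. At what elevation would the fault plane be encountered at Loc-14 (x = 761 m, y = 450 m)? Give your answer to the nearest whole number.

1074 m

Two edge vectors: Loc-11→Loc-12 = (305, 236, 0), Loc-11→Loc-13 = (457, 148, 143).
Normal n = (Loc-11→Loc-12) × (Loc-11→Loc-13) = (33748, -43615, -62712).
So ∂z/∂x = −n_x/n_z = 0.53814 and ∂z/∂y = −n_y/n_z = −0.69548.
Intercept c from Loc-11: 846 − 16.68 + 148.14 = 977.46.
At (761, 450): z = 409.5 − 313.0 + 977.46 = 1074.0 m.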